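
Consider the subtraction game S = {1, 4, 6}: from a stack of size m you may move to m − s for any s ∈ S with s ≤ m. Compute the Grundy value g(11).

Compute g(0), g(1), … for moves {1, 4, 6}:
k:     0  1  2  3  4  5  6  7  8  9 10 11
g(k):  0  1  0  1  2  0  1  0  1  2  0  1
So g(11) = 1.

1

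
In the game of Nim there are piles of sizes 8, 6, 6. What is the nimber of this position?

8

In binary:
  1000  (8)
  0110  (6)
  0110  (6)
  ----
  1000  (8)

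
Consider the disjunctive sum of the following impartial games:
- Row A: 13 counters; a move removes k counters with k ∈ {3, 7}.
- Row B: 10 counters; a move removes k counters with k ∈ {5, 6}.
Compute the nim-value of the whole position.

For row A, compute g(0), g(1), … with moves {3, 7}:
k:     0  1  2  3  4  5  6  7  8  9 10 11 12 13
g(k):  0  0  0  1  1  1  0  2  2  1  0  0  0  1
So g(13) = 1.
Build the Grundy sequence for row B with g(k) = mex{g(k−s) : s ∈ {5, 6}, s ≤ k}:
g(0) = mex{} = 0
g(1) = mex{} = 0
g(2) = mex{} = 0
g(3) = mex{} = 0
g(4) = mex{} = 0
g(5) = mex{0} = 1
g(6) = mex{0} = 1
g(7) = mex{0} = 1
g(8) = mex{0} = 1
g(9) = mex{0} = 1
g(10) = mex{0,1} = 2
So g(10) = 2.
By the Sprague-Grundy theorem, the Grundy value of a sum of independent games is the XOR of the component values.
Combined value = 1 XOR 2 = 3.

3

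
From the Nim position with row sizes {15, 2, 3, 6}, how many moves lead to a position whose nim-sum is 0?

Nim-sum: 15 XOR 2 XOR 3 XOR 6 = 8.
The overall nim-sum is X = 8. A row of size p has a winning move iff p XOR X < p (reduce it to p XOR X).
  15: 15 XOR 8 = 7 < 15 — winning move (to 7).
  2: 2 XOR 8 = 10 ≥ 2 — no move.
  3: 3 XOR 8 = 11 ≥ 3 — no move.
  6: 6 XOR 8 = 14 ≥ 6 — no move.
That gives 1 winning move.

1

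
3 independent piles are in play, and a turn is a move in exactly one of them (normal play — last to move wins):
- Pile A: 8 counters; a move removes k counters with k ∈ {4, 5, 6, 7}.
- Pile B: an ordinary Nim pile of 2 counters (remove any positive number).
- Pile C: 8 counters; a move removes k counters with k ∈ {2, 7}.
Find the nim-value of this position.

Grundy values for pile A (subtraction set {4, 5, 6, 7}):
g(0) = mex{} = 0
g(1) = mex{} = 0
g(2) = mex{} = 0
g(3) = mex{} = 0
g(4) = mex{0} = 1
g(5) = mex{0} = 1
g(6) = mex{0} = 1
g(7) = mex{0} = 1
g(8) = mex{0,1} = 2
So g(8) = 2.
Pile B is a plain Nim pile of size 2, so its Grundy value is 2.
Build the Grundy sequence for pile C with g(k) = mex{g(k−s) : s ∈ {2, 7}, s ≤ k}:
k:     0  1  2  3  4  5  6  7  8
g(k):  0  0  1  1  0  0  1  1  2
So g(8) = 2.
The value of a disjunctive sum is the nim-sum of the parts.
Combined value = 2 ⊕ 2 ⊕ 2 = 2.

2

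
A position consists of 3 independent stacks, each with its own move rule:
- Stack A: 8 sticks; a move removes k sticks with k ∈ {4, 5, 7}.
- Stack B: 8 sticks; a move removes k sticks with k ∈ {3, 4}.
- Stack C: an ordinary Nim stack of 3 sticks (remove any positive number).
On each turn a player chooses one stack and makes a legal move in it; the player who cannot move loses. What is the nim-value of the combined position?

1

Grundy values for stack A (subtraction set {4, 5, 7}):
k:     0  1  2  3  4  5  6  7  8
g(k):  0  0  0  0  1  1  1  1  2
So g(8) = 2.
For stack B, compute g(0), g(1), … with moves {3, 4}:
g(0) = mex{} = 0
g(1) = mex{} = 0
g(2) = mex{} = 0
g(3) = mex{0} = 1
g(4) = mex{0} = 1
g(5) = mex{0} = 1
g(6) = mex{0,1} = 2
g(7) = mex{1} = 0
g(8) = mex{1} = 0
So g(8) = 0.
Stack C is a plain Nim stack of size 3, so its Grundy value is 3.
By the Sprague-Grundy theorem, the Grundy value of a sum of independent games is the XOR of the component values.
Combined value = 2 ⊕ 0 ⊕ 3 = 1.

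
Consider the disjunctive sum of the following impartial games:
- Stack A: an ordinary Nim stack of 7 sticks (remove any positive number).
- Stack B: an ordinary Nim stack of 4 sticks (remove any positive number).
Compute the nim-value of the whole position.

3

Stack A is a plain Nim stack of size 7, so its Grundy value is 7.
Stack B is a plain Nim stack of size 4, so its Grundy value is 4.
By the Sprague-Grundy theorem, the Grundy value of a sum of independent games is the XOR of the component values.
Combined value = 7 ⊕ 4 = 3.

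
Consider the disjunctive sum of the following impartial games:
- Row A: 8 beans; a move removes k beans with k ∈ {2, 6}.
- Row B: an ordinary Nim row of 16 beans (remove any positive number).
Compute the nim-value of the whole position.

16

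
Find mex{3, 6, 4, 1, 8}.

0 is not in the set, so the mex is 0.

0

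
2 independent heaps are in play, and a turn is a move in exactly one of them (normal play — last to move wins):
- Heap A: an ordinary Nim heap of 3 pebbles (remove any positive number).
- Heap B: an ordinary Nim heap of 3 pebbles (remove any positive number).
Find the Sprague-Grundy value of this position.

Heap A is a plain Nim heap of size 3, so its Grundy value is 3.
Heap B is a plain Nim heap of size 3, so its Grundy value is 3.
The value of a disjunctive sum is the nim-sum of the parts.
Combined value = 3 XOR 3 = 0.

0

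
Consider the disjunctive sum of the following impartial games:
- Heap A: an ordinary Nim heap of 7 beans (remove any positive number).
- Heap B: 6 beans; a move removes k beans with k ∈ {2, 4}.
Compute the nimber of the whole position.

7

Heap A is a plain Nim heap of size 7, so its Grundy value is 7.
Grundy values for heap B (subtraction set {2, 4}):
g(0) = mex{} = 0
g(1) = mex{} = 0
g(2) = mex{0} = 1
g(3) = mex{0} = 1
g(4) = mex{0,1} = 2
g(5) = mex{0,1} = 2
g(6) = mex{1,2} = 0
So g(6) = 0.
By the Sprague-Grundy theorem, the Grundy value of a sum of independent games is the XOR of the component values.
Combined value = 7 ⊕ 0 = 7.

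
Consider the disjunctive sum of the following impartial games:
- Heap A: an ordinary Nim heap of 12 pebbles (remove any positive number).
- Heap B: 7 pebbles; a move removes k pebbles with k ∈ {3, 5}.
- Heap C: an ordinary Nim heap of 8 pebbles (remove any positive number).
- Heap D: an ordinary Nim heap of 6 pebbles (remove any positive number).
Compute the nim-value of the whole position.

0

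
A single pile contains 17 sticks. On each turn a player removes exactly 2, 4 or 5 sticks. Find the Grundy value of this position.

1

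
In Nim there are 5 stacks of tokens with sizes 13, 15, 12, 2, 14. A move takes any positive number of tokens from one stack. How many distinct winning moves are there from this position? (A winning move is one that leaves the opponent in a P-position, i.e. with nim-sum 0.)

Compute the nim-sum pairwise:
13 ⊕ 15 = 2
2 ⊕ 12 = 14
14 ⊕ 2 = 12
12 ⊕ 14 = 2
The overall nim-sum is X = 2. A stack of size p has a winning move iff p XOR X < p (reduce it to p XOR X).
  13: 13 XOR 2 = 15 ≥ 13 — no move.
  15: 15 XOR 2 = 13 < 15 — winning move (to 13).
  12: 12 XOR 2 = 14 ≥ 12 — no move.
  2: 2 XOR 2 = 0 < 2 — winning move (to 0).
  14: 14 XOR 2 = 12 < 14 — winning move (to 12).
That gives 3 winning moves.

3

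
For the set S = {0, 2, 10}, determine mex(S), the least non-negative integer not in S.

1

0 is in the set but 1 is not, so the mex is 1.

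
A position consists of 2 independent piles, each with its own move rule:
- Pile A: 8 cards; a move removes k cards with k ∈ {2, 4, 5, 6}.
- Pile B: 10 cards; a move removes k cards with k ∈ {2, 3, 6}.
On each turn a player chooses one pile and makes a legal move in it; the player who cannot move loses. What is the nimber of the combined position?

0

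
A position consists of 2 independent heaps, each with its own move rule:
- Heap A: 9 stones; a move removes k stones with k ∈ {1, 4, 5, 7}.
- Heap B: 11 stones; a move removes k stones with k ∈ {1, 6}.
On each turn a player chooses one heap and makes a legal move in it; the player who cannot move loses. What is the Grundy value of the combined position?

1

For heap A, compute g(0), g(1), … with moves {1, 4, 5, 7}:
k:     0  1  2  3  4  5  6  7  8  9
g(k):  0  1  0  1  2  3  2  3  0  1
So g(9) = 1.
Build the Grundy sequence for heap B with g(k) = mex{g(k−s) : s ∈ {1, 6}, s ≤ k}:
k:     0  1  2  3  4  5  6  7  8  9 10 11
g(k):  0  1  0  1  0  1  2  0  1  0  1  0
So g(11) = 0.
By the Sprague-Grundy theorem, the Grundy value of a sum of independent games is the XOR of the component values.
Combined value = 1 ⊕ 0 = 1.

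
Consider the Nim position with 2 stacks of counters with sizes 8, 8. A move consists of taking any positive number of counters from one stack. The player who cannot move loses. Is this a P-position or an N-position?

Write each in binary and XOR column by column:
  1000  (8)
  1000  (8)
  ----
  0000  (0)
The nim-sum is 0, so this is a P-position: the player to move is in a losing position under optimal play.

P-position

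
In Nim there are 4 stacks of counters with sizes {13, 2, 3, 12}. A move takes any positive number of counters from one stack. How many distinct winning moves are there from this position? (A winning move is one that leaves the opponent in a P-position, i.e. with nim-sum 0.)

0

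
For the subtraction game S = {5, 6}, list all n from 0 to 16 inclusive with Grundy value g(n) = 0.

0, 1, 2, 3, 4, 11, 12, 13, 14, 15

Compute g(0), g(1), … for moves {5, 6}:
k:     0  1  2  3  4  5  6  7  8  9 10 11 12 13 14 15 16
g(k):  0  0  0  0  0  1  1  1  1  1  2  0  0  0  0  0  1
The P-positions (g = 0) in 0..16 are 0, 1, 2, 3, 4, 11, 12, 13, 14, 15.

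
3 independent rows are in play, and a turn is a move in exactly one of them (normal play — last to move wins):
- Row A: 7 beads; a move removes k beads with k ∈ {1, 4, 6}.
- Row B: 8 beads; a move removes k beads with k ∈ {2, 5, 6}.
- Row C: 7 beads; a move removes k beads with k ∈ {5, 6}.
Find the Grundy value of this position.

1

For row A, compute g(0), g(1), … with moves {1, 4, 6}:
g(0) = mex{} = 0
g(1) = mex{0} = 1
g(2) = mex{1} = 0
g(3) = mex{0} = 1
g(4) = mex{0,1} = 2
g(5) = mex{1,2} = 0
g(6) = mex{0} = 1
g(7) = mex{1} = 0
So g(7) = 0.
Build the Grundy sequence for row B with g(k) = mex{g(k−s) : s ∈ {2, 5, 6}, s ≤ k}:
g(0) = mex{} = 0
g(1) = mex{} = 0
g(2) = mex{0} = 1
g(3) = mex{0} = 1
g(4) = mex{1} = 0
g(5) = mex{0,1} = 2
g(6) = mex{0} = 1
g(7) = mex{0,1,2} = 3
g(8) = mex{1} = 0
So g(8) = 0.
Build the Grundy sequence for row C with g(k) = mex{g(k−s) : s ∈ {5, 6}, s ≤ k}:
k:     0  1  2  3  4  5  6  7
g(k):  0  0  0  0  0  1  1  1
So g(7) = 1.
The value of a disjunctive sum is the nim-sum of the parts.
Combined value = 0 XOR 0 XOR 1 = 1.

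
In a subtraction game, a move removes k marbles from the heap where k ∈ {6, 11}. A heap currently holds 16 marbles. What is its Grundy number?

2

Build the Grundy sequence with g(k) = mex{g(k−s) : s ∈ {6, 11}, s ≤ k}:
k:     0  1  2  3  4  5  6  7  8  9 10 11 12 13 14 15 16
g(k):  0  0  0  0  0  0  1  1  1  1  1  1  2  2  2  2  2
So g(16) = 2.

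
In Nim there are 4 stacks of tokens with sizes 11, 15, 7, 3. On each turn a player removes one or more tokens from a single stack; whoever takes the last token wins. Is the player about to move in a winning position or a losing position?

Nim-sum: 11 XOR 15 XOR 7 XOR 3 = 0.
The nim-sum is 0, so this is a P-position: the player to move is in a losing position under optimal play.

Losing position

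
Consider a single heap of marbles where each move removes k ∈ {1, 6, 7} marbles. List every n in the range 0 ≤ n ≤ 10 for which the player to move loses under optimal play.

0, 2, 4

Compute g(0), g(1), … for moves {1, 6, 7}:
g(0) = mex{} = 0
g(1) = mex{0} = 1
g(2) = mex{1} = 0
g(3) = mex{0} = 1
g(4) = mex{1} = 0
g(5) = mex{0} = 1
g(6) = mex{0,1} = 2
g(7) = mex{0,1,2} = 3
g(8) = mex{0,1,3} = 2
g(9) = mex{0,1,2} = 3
g(10) = mex{0,1,3} = 2
The P-positions (g = 0) in 0..10 are 0, 2, 4.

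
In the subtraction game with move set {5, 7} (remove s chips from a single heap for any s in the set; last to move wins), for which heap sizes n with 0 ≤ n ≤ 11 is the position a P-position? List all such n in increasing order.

Grundy values for subtraction set {5, 7}:
g(0) = mex{} = 0
g(1) = mex{} = 0
g(2) = mex{} = 0
g(3) = mex{} = 0
g(4) = mex{} = 0
g(5) = mex{0} = 1
g(6) = mex{0} = 1
g(7) = mex{0} = 1
g(8) = mex{0} = 1
g(9) = mex{0} = 1
g(10) = mex{0,1} = 2
g(11) = mex{0,1} = 2
The P-positions (g = 0) in 0..11 are 0, 1, 2, 3, 4.

0, 1, 2, 3, 4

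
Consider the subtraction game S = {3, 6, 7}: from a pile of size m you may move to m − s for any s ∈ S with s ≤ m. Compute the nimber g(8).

2

Compute g(0), g(1), … for moves {3, 6, 7}:
k:     0  1  2  3  4  5  6  7  8
g(k):  0  0  0  1  1  1  2  2  2
So g(8) = 2.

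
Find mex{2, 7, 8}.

0

0 is not in the set, so the mex is 0.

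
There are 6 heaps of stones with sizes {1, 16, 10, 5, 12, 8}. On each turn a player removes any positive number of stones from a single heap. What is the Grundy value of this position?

Nim-sum: 1 XOR 16 XOR 10 XOR 5 XOR 12 XOR 8 = 26.

26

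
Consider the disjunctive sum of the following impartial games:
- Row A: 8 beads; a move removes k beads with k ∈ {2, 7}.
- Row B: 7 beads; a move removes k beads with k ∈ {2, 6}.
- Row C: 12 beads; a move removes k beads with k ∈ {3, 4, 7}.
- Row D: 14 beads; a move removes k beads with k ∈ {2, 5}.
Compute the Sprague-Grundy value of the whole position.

3

Build the Grundy sequence for row A with g(k) = mex{g(k−s) : s ∈ {2, 7}, s ≤ k}:
g(0) = mex{} = 0
g(1) = mex{} = 0
g(2) = mex{0} = 1
g(3) = mex{0} = 1
g(4) = mex{1} = 0
g(5) = mex{1} = 0
g(6) = mex{0} = 1
g(7) = mex{0} = 1
g(8) = mex{0,1} = 2
So g(8) = 2.
Grundy values for row B (subtraction set {2, 6}):
k:     0  1  2  3  4  5  6  7
g(k):  0  0  1  1  0  0  1  1
So g(7) = 1.
For row C, compute g(0), g(1), … with moves {3, 4, 7}:
k:     0  1  2  3  4  5  6  7  8  9 10 11 12
g(k):  0  0  0  1  1  1  2  2  2  3  0  0  0
So g(12) = 0.
For row D, compute g(0), g(1), … with moves {2, 5}:
k:     0  1  2  3  4  5  6  7  8  9 10 11 12 13 14
g(k):  0  0  1  1  0  2  1  0  0  1  1  0  2  1  0
So g(14) = 0.
The value of a disjunctive sum is the nim-sum of the parts.
Combined value = 2 ⊕ 1 ⊕ 0 ⊕ 0 = 3.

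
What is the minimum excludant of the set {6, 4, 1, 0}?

2

The values 0, 1 are all present; 2 is the first non-negative integer missing from the set.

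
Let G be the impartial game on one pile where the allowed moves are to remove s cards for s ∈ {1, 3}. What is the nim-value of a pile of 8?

0

Build the Grundy sequence with g(k) = mex{g(k−s) : s ∈ {1, 3}, s ≤ k}:
g(0) = mex{} = 0
g(1) = mex{0} = 1
g(2) = mex{1} = 0
g(3) = mex{0} = 1
g(4) = mex{1} = 0
g(5) = mex{0} = 1
g(6) = mex{1} = 0
g(7) = mex{0} = 1
g(8) = mex{1} = 0
So g(8) = 0.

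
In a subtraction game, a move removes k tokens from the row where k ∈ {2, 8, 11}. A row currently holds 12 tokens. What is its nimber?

1

Build the Grundy sequence with g(k) = mex{g(k−s) : s ∈ {2, 8, 11}, s ≤ k}:
k:     0  1  2  3  4  5  6  7  8  9 10 11 12
g(k):  0  0  1  1  0  0  1  1  2  2  0  3  1
So g(12) = 1.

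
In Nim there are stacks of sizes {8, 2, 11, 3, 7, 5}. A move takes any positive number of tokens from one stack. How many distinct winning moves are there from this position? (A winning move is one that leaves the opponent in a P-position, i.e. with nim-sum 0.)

Nim-sum: 8 XOR 2 XOR 11 XOR 3 XOR 7 XOR 5 = 0.
The nim-sum is already 0, so every move leaves a nonzero nim-sum — there are no winning moves.

0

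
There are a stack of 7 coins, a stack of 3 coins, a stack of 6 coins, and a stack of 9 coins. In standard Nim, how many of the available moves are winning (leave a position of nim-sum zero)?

Nim-sum: 7 ⊕ 3 ⊕ 6 ⊕ 9 = 11.
The overall nim-sum is X = 11. A stack of size p has a winning move iff p XOR X < p (reduce it to p XOR X).
  7: 7 XOR 11 = 12 ≥ 7 — no move.
  3: 3 XOR 11 = 8 ≥ 3 — no move.
  6: 6 XOR 11 = 13 ≥ 6 — no move.
  9: 9 XOR 11 = 2 < 9 — winning move (to 2).
That gives 1 winning move.

1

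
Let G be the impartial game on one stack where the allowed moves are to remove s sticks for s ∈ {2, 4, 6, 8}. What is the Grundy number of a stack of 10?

Build the Grundy sequence with g(k) = mex{g(k−s) : s ∈ {2, 4, 6, 8}, s ≤ k}:
k:     0  1  2  3  4  5  6  7  8  9 10
g(k):  0  0  1  1  2  2  3  3  4  4  0
So g(10) = 0.

0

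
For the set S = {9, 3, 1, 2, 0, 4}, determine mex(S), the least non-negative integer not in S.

The values 0, 1, 2, 3, 4 are all present; 5 is the first non-negative integer missing from the set.

5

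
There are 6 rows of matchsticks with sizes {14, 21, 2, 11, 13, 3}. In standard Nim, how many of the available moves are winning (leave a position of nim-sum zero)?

1

Compute the nim-sum pairwise:
14 XOR 21 = 27
27 XOR 2 = 25
25 XOR 11 = 18
18 XOR 13 = 31
31 XOR 3 = 28
The overall nim-sum is X = 28. A row of size p has a winning move iff p XOR X < p (reduce it to p XOR X).
  14: 14 XOR 28 = 18 ≥ 14 — no move.
  21: 21 XOR 28 = 9 < 21 — winning move (to 9).
  2: 2 XOR 28 = 30 ≥ 2 — no move.
  11: 11 XOR 28 = 23 ≥ 11 — no move.
  13: 13 XOR 28 = 17 ≥ 13 — no move.
  3: 3 XOR 28 = 31 ≥ 3 — no move.
That gives 1 winning move.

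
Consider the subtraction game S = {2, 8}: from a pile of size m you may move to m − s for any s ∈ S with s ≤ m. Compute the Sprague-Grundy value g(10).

Grundy values for subtraction set {2, 8}:
g(0) = mex{} = 0
g(1) = mex{} = 0
g(2) = mex{0} = 1
g(3) = mex{0} = 1
g(4) = mex{1} = 0
g(5) = mex{1} = 0
g(6) = mex{0} = 1
g(7) = mex{0} = 1
g(8) = mex{0,1} = 2
g(9) = mex{0,1} = 2
g(10) = mex{1,2} = 0
So g(10) = 0.

0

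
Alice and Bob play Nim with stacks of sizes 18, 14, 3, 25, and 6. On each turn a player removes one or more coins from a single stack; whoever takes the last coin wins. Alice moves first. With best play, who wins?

Nim-sum: 18 ^ 14 ^ 3 ^ 25 ^ 6 = 0.
The nim-sum is 0, so this is a P-position: the player to move is in a losing position under optimal play; Alice is about to move from it and so loses — Bob wins.

Bob wins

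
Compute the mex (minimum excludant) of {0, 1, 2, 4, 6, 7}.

The values 0, 1, 2 are all present; 3 is the first non-negative integer missing from the set.

3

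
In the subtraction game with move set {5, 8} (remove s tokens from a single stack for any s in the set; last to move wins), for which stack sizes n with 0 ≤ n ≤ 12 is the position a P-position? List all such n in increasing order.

0, 1, 2, 3, 4

Grundy values for subtraction set {5, 8}:
k:     0  1  2  3  4  5  6  7  8  9 10 11 12
g(k):  0  0  0  0  0  1  1  1  1  1  2  2  2
The P-positions (g = 0) in 0..12 are 0, 1, 2, 3, 4.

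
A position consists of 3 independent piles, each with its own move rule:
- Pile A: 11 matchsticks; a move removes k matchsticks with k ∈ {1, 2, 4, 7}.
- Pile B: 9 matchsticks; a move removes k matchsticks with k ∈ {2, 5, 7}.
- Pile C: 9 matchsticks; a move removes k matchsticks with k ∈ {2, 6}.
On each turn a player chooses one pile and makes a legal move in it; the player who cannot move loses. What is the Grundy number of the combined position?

0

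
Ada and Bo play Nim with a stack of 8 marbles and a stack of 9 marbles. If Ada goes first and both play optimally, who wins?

Ada wins

Nim-sum: 8 ⊕ 9 = 1.
The nim-sum is 1 ≠ 0, so this is an N-position: the player to move can win; Ada has a winning move.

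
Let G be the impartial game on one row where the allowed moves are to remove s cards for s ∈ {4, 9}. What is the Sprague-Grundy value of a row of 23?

2

Compute g(0), g(1), … for moves {4, 9}:
k:     0  1  2  3  4  5  6  7  8  9 10 11 12 13 14 15 16 17 18 19 20 21 22 23
g(k):  0  0  0  0  1  1  1  1  0  2  2  2  1  0  0  0  0  1  1  1  1  0  2  2
So g(23) = 2.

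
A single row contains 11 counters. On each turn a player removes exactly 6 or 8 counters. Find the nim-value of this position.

Compute g(0), g(1), … for moves {6, 8}:
g(0) = mex{} = 0
g(1) = mex{} = 0
g(2) = mex{} = 0
g(3) = mex{} = 0
g(4) = mex{} = 0
g(5) = mex{} = 0
g(6) = mex{0} = 1
g(7) = mex{0} = 1
g(8) = mex{0} = 1
g(9) = mex{0} = 1
g(10) = mex{0} = 1
g(11) = mex{0} = 1
So g(11) = 1.

1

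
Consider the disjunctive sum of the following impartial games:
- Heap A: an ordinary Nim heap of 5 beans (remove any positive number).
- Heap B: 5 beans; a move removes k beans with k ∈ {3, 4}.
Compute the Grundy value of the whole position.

Heap A is a plain Nim heap of size 5, so its Grundy value is 5.
Grundy values for heap B (subtraction set {3, 4}):
k:     0  1  2  3  4  5
g(k):  0  0  0  1  1  1
So g(5) = 1.
The value of a disjunctive sum is the nim-sum of the parts.
Combined value = 5 XOR 1 = 4.

4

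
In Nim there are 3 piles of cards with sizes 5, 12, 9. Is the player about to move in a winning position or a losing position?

Compute the nim-sum pairwise:
5 ^ 12 = 9
9 ^ 9 = 0
The nim-sum is 0, so this is a P-position: the player to move is in a losing position under optimal play.

Losing position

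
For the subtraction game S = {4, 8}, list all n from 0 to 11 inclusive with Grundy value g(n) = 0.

0, 1, 2, 3

Compute g(0), g(1), … for moves {4, 8}:
k:     0  1  2  3  4  5  6  7  8  9 10 11
g(k):  0  0  0  0  1  1  1  1  2  2  2  2
The P-positions (g = 0) in 0..11 are 0, 1, 2, 3.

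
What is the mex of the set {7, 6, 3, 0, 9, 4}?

0 is in the set but 1 is not, so the mex is 1.

1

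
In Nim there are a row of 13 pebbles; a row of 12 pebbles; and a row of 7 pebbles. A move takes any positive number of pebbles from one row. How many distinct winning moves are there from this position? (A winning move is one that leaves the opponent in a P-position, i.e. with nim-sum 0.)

3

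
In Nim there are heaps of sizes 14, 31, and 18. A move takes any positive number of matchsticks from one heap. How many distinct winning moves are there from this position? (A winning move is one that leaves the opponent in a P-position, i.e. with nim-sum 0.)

Compute the nim-sum pairwise:
14 ⊕ 31 = 17
17 ⊕ 18 = 3
The overall nim-sum is X = 3. A heap of size p has a winning move iff p XOR X < p (reduce it to p XOR X).
  14: 14 XOR 3 = 13 < 14 — winning move (to 13).
  31: 31 XOR 3 = 28 < 31 — winning move (to 28).
  18: 18 XOR 3 = 17 < 18 — winning move (to 17).
That gives 3 winning moves.

3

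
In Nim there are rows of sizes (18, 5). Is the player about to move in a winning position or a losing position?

Nim-sum: 18 ^ 5 = 23.
The nim-sum is 23 ≠ 0, so this is an N-position: the player to move can win.

Winning position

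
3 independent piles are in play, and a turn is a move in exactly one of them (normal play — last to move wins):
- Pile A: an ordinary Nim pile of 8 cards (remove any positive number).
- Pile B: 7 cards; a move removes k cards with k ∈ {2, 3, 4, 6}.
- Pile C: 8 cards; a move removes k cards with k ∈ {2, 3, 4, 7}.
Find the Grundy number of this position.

10

Pile A is a plain Nim pile of size 8, so its Grundy value is 8.
For pile B, compute g(0), g(1), … with moves {2, 3, 4, 6}:
k:     0  1  2  3  4  5  6  7
g(k):  0  0  1  1  2  2  3  3
So g(7) = 3.
For pile C, compute g(0), g(1), … with moves {2, 3, 4, 7}:
k:     0  1  2  3  4  5  6  7  8
g(k):  0  0  1  1  2  2  0  3  1
So g(8) = 1.
The value of a disjunctive sum is the nim-sum of the parts.
Combined value = 8 XOR 3 XOR 1 = 10.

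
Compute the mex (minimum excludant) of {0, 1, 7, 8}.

2

The values 0, 1 are all present; 2 is the first non-negative integer missing from the set.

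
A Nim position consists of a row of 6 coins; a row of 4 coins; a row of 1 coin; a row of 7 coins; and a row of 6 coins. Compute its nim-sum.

2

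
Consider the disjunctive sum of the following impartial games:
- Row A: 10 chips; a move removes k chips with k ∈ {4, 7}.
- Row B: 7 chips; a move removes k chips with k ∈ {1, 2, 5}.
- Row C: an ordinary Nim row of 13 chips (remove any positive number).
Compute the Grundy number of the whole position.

14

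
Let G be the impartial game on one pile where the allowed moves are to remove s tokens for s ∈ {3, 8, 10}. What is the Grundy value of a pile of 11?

3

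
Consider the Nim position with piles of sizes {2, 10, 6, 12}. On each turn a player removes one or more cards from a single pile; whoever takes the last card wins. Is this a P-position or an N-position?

N-position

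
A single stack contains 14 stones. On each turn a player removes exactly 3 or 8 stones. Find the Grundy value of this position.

1

Compute g(0), g(1), … for moves {3, 8}:
k:     0  1  2  3  4  5  6  7  8  9 10 11 12 13 14
g(k):  0  0  0  1  1  1  0  0  2  1  1  0  0  0  1
So g(14) = 1.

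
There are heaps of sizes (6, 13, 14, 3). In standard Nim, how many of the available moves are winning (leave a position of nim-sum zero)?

3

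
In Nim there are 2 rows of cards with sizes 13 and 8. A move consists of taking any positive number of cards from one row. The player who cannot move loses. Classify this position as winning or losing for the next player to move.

Winning position

Nim-sum: 13 ⊕ 8 = 5.
The nim-sum is 5 ≠ 0, so this is an N-position: the player to move can win.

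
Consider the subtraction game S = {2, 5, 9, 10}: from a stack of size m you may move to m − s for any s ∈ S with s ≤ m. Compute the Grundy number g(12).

2

Build the Grundy sequence with g(k) = mex{g(k−s) : s ∈ {2, 5, 9, 10}, s ≤ k}:
g(0) = mex{} = 0
g(1) = mex{} = 0
g(2) = mex{0} = 1
g(3) = mex{0} = 1
g(4) = mex{1} = 0
g(5) = mex{0,1} = 2
g(6) = mex{0} = 1
g(7) = mex{1,2} = 0
g(8) = mex{1} = 0
g(9) = mex{0} = 1
g(10) = mex{0,2} = 1
g(11) = mex{0,1} = 2
g(12) = mex{0,1} = 2
So g(12) = 2.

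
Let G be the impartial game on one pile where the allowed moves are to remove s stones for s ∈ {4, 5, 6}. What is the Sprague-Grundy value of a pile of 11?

0

Grundy values for subtraction set {4, 5, 6}:
k:     0  1  2  3  4  5  6  7  8  9 10 11
g(k):  0  0  0  0  1  1  1  1  2  2  0  0
So g(11) = 0.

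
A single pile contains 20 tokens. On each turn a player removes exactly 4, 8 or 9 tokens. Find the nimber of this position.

1

Build the Grundy sequence with g(k) = mex{g(k−s) : s ∈ {4, 8, 9}, s ≤ k}:
k:     0  1  2  3  4  5  6  7  8  9 10 11 12 13 14 15 16 17 18 19 20
g(k):  0  0  0  0  1  1  1  1  2  2  2  2  3  0  0  0  0  1  1  1  1
So g(20) = 1.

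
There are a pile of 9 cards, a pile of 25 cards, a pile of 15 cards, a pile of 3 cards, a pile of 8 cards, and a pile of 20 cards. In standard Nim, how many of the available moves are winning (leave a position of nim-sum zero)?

Nim-sum: 9 ^ 25 ^ 15 ^ 3 ^ 8 ^ 20 = 0.
The nim-sum is already 0, so every move leaves a nonzero nim-sum — there are no winning moves.

0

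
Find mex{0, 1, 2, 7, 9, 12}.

3

The values 0, 1, 2 are all present; 3 is the first non-negative integer missing from the set.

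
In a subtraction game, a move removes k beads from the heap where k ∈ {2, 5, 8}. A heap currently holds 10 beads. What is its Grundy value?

0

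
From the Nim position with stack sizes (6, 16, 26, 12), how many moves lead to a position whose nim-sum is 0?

Bitwise XOR of the heap sizes:
  00110  (6)
  10000  (16)
  11010  (26)
  01100  (12)
  -----
  00000  (0)
The nim-sum is already 0, so every move leaves a nonzero nim-sum — there are no winning moves.

0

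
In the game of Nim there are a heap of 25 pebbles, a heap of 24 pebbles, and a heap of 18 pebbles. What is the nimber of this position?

19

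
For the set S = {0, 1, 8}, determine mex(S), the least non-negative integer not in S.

2

The values 0, 1 are all present; 2 is the first non-negative integer missing from the set.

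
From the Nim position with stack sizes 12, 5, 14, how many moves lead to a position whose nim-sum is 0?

3

Nim-sum: 12 XOR 5 XOR 14 = 7.
The overall nim-sum is X = 7. A stack of size p has a winning move iff p XOR X < p (reduce it to p XOR X).
  12: 12 XOR 7 = 11 < 12 — winning move (to 11).
  5: 5 XOR 7 = 2 < 5 — winning move (to 2).
  14: 14 XOR 7 = 9 < 14 — winning move (to 9).
That gives 3 winning moves.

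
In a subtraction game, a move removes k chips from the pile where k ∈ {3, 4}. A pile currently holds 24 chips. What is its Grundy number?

1

Compute g(0), g(1), … for moves {3, 4}:
k:     0  1  2  3  4  5  6  7  8  9 10 11 12 13 14 15 16 17 18 19 20 21 22 23 24
g(k):  0  0  0  1  1  1  2  0  0  0  1  1  1  2  0  0  0  1  1  1  2  0  0  0  1
So g(24) = 1.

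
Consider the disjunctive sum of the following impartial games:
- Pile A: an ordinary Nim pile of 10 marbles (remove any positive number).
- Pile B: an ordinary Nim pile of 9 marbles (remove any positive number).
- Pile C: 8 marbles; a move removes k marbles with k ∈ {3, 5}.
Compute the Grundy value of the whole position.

Pile A is a plain Nim pile of size 10, so its Grundy value is 10.
Pile B is a plain Nim pile of size 9, so its Grundy value is 9.
For pile C, compute g(0), g(1), … with moves {3, 5}:
g(0) = mex{} = 0
g(1) = mex{} = 0
g(2) = mex{} = 0
g(3) = mex{0} = 1
g(4) = mex{0} = 1
g(5) = mex{0} = 1
g(6) = mex{0,1} = 2
g(7) = mex{0,1} = 2
g(8) = mex{1} = 0
So g(8) = 0.
The value of a disjunctive sum is the nim-sum of the parts.
Combined value = 10 XOR 9 XOR 0 = 3.

3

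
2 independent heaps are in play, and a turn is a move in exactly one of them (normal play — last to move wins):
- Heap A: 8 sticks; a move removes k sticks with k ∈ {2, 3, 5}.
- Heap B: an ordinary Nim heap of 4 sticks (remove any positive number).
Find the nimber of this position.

4

Build the Grundy sequence for heap A with g(k) = mex{g(k−s) : s ∈ {2, 3, 5}, s ≤ k}:
g(0) = mex{} = 0
g(1) = mex{} = 0
g(2) = mex{0} = 1
g(3) = mex{0} = 1
g(4) = mex{0,1} = 2
g(5) = mex{0,1} = 2
g(6) = mex{0,1,2} = 3
g(7) = mex{1,2} = 0
g(8) = mex{1,2,3} = 0
So g(8) = 0.
Heap B is a plain Nim heap of size 4, so its Grundy value is 4.
By the Sprague-Grundy theorem, the Grundy value of a sum of independent games is the XOR of the component values.
Combined value = 0 ⊕ 4 = 4.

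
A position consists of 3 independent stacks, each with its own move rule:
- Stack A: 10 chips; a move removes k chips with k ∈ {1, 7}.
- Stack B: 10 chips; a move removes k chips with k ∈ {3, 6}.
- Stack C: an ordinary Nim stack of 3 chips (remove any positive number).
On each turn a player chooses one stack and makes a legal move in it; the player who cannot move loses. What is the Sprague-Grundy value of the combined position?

3

Grundy values for stack A (subtraction set {1, 7}):
k:     0  1  2  3  4  5  6  7  8  9 10
g(k):  0  1  0  1  0  1  0  1  0  1  0
So g(10) = 0.
Build the Grundy sequence for stack B with g(k) = mex{g(k−s) : s ∈ {3, 6}, s ≤ k}:
k:     0  1  2  3  4  5  6  7  8  9 10
g(k):  0  0  0  1  1  1  2  2  2  0  0
So g(10) = 0.
Stack C is a plain Nim stack of size 3, so its Grundy value is 3.
The value of a disjunctive sum is the nim-sum of the parts.
Combined value = 0 XOR 0 XOR 3 = 3.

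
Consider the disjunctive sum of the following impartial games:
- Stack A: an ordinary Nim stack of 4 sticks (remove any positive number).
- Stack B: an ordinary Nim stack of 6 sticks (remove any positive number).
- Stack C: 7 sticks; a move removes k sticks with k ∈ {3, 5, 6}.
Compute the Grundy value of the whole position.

Stack A is a plain Nim stack of size 4, so its Grundy value is 4.
Stack B is a plain Nim stack of size 6, so its Grundy value is 6.
Grundy values for stack C (subtraction set {3, 5, 6}):
g(0) = mex{} = 0
g(1) = mex{} = 0
g(2) = mex{} = 0
g(3) = mex{0} = 1
g(4) = mex{0} = 1
g(5) = mex{0} = 1
g(6) = mex{0,1} = 2
g(7) = mex{0,1} = 2
So g(7) = 2.
The value of a disjunctive sum is the nim-sum of the parts.
Combined value = 4 XOR 6 XOR 2 = 0.

0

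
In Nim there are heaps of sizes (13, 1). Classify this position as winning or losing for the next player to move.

Compute the nim-sum pairwise:
13 ⊕ 1 = 12
The nim-sum is 12 ≠ 0, so this is an N-position: the player to move can win.

Winning position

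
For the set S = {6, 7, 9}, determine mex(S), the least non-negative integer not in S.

0 is not in the set, so the mex is 0.

0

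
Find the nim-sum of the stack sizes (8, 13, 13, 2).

10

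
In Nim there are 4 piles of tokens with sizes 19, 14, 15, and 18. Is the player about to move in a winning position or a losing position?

Losing position

Write each in binary and XOR column by column:
  10011  (19)
  01110  (14)
  01111  (15)
  10010  (18)
  -----
  00000  (0)
The nim-sum is 0, so this is a P-position: the player to move is in a losing position under optimal play.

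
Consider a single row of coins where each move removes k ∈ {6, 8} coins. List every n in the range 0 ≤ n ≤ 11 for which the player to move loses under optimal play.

0, 1, 2, 3, 4, 5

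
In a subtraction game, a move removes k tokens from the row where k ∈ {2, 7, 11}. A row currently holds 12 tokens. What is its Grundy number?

Build the Grundy sequence with g(k) = mex{g(k−s) : s ∈ {2, 7, 11}, s ≤ k}:
k:     0  1  2  3  4  5  6  7  8  9 10 11 12
g(k):  0  0  1  1  0  0  1  1  2  0  0  1  1
So g(12) = 1.

1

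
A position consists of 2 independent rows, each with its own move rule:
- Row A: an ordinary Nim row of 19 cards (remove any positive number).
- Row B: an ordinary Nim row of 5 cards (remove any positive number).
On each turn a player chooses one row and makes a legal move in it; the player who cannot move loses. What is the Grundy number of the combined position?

Row A is a plain Nim row of size 19, so its Grundy value is 19.
Row B is a plain Nim row of size 5, so its Grundy value is 5.
The value of a disjunctive sum is the nim-sum of the parts.
Combined value = 19 XOR 5 = 22.

22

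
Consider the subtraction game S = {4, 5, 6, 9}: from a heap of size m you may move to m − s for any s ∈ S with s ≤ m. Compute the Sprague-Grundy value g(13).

Grundy values for subtraction set {4, 5, 6, 9}:
k:     0  1  2  3  4  5  6  7  8  9 10 11 12 13
g(k):  0  0  0  0  1  1  1  1  2  2  2  2  3  0
So g(13) = 0.

0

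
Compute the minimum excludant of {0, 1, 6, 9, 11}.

The values 0, 1 are all present; 2 is the first non-negative integer missing from the set.

2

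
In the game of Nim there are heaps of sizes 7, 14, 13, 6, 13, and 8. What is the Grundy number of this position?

Compute the nim-sum pairwise:
7 ⊕ 14 = 9
9 ⊕ 13 = 4
4 ⊕ 6 = 2
2 ⊕ 13 = 15
15 ⊕ 8 = 7

7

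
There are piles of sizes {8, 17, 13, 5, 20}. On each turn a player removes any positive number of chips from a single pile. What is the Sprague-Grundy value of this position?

Compute the nim-sum pairwise:
8 ⊕ 17 = 25
25 ⊕ 13 = 20
20 ⊕ 5 = 17
17 ⊕ 20 = 5

5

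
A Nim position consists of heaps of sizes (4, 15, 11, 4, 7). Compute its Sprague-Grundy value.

Bitwise XOR of the heap sizes:
  0100  (4)
  1111  (15)
  1011  (11)
  0100  (4)
  0111  (7)
  ----
  0011  (3)

3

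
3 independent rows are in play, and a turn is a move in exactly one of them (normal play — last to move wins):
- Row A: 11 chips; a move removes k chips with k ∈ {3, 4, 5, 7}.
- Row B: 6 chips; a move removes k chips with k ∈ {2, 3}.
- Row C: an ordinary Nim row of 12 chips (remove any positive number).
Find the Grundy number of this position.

Grundy values for row A (subtraction set {3, 4, 5, 7}):
k:     0  1  2  3  4  5  6  7  8  9 10 11
g(k):  0  0  0  1  1  1  2  2  2  3  0  0
So g(11) = 0.
For row B, compute g(0), g(1), … with moves {2, 3}:
g(0) = mex{} = 0
g(1) = mex{} = 0
g(2) = mex{0} = 1
g(3) = mex{0} = 1
g(4) = mex{0,1} = 2
g(5) = mex{1} = 0
g(6) = mex{1,2} = 0
So g(6) = 0.
Row C is a plain Nim row of size 12, so its Grundy value is 12.
By the Sprague-Grundy theorem, the Grundy value of a sum of independent games is the XOR of the component values.
Combined value = 0 XOR 0 XOR 12 = 12.

12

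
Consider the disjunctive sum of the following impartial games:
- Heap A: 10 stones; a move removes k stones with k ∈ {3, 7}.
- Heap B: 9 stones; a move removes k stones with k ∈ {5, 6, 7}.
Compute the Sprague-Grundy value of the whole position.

Build the Grundy sequence for heap A with g(k) = mex{g(k−s) : s ∈ {3, 7}, s ≤ k}:
g(0) = mex{} = 0
g(1) = mex{} = 0
g(2) = mex{} = 0
g(3) = mex{0} = 1
g(4) = mex{0} = 1
g(5) = mex{0} = 1
g(6) = mex{1} = 0
g(7) = mex{0,1} = 2
g(8) = mex{0,1} = 2
g(9) = mex{0} = 1
g(10) = mex{1,2} = 0
So g(10) = 0.
Build the Grundy sequence for heap B with g(k) = mex{g(k−s) : s ∈ {5, 6, 7}, s ≤ k}:
g(0) = mex{} = 0
g(1) = mex{} = 0
g(2) = mex{} = 0
g(3) = mex{} = 0
g(4) = mex{} = 0
g(5) = mex{0} = 1
g(6) = mex{0} = 1
g(7) = mex{0} = 1
g(8) = mex{0} = 1
g(9) = mex{0} = 1
So g(9) = 1.
The value of a disjunctive sum is the nim-sum of the parts.
Combined value = 0 ⊕ 1 = 1.

1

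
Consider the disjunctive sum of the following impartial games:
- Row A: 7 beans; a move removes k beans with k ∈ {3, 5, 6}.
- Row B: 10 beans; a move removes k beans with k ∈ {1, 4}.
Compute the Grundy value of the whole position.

2

For row A, compute g(0), g(1), … with moves {3, 5, 6}:
g(0) = mex{} = 0
g(1) = mex{} = 0
g(2) = mex{} = 0
g(3) = mex{0} = 1
g(4) = mex{0} = 1
g(5) = mex{0} = 1
g(6) = mex{0,1} = 2
g(7) = mex{0,1} = 2
So g(7) = 2.
Build the Grundy sequence for row B with g(k) = mex{g(k−s) : s ∈ {1, 4}, s ≤ k}:
g(0) = mex{} = 0
g(1) = mex{0} = 1
g(2) = mex{1} = 0
g(3) = mex{0} = 1
g(4) = mex{0,1} = 2
g(5) = mex{1,2} = 0
g(6) = mex{0} = 1
g(7) = mex{1} = 0
g(8) = mex{0,2} = 1
g(9) = mex{0,1} = 2
g(10) = mex{1,2} = 0
So g(10) = 0.
By the Sprague-Grundy theorem, the Grundy value of a sum of independent games is the XOR of the component values.
Combined value = 2 ⊕ 0 = 2.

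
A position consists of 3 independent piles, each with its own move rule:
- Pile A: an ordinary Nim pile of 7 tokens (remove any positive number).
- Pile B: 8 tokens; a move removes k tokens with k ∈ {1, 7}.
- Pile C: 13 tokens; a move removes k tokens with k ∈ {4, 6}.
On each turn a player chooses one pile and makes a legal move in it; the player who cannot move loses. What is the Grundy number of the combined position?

7

Pile A is a plain Nim pile of size 7, so its Grundy value is 7.
Build the Grundy sequence for pile B with g(k) = mex{g(k−s) : s ∈ {1, 7}, s ≤ k}:
k:     0  1  2  3  4  5  6  7  8
g(k):  0  1  0  1  0  1  0  1  0
So g(8) = 0.
Build the Grundy sequence for pile C with g(k) = mex{g(k−s) : s ∈ {4, 6}, s ≤ k}:
k:     0  1  2  3  4  5  6  7  8  9 10 11 12 13
g(k):  0  0  0  0  1  1  1  1  2  2  0  0  0  0
So g(13) = 0.
The value of a disjunctive sum is the nim-sum of the parts.
Combined value = 7 XOR 0 XOR 0 = 7.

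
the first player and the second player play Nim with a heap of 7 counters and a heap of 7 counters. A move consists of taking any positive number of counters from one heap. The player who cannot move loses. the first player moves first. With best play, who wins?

the second player wins

Compute the nim-sum pairwise:
7 ⊕ 7 = 0
The nim-sum is 0, so this is a P-position: the player to move is in a losing position under optimal play; the first player is about to move from it and so loses — the second player wins.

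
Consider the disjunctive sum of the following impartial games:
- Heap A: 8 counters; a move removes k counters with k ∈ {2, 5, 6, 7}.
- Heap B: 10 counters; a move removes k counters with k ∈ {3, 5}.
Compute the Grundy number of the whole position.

2

Grundy values for heap A (subtraction set {2, 5, 6, 7}):
k:     0  1  2  3  4  5  6  7  8
g(k):  0  0  1  1  0  2  1  3  2
So g(8) = 2.
Build the Grundy sequence for heap B with g(k) = mex{g(k−s) : s ∈ {3, 5}, s ≤ k}:
g(0) = mex{} = 0
g(1) = mex{} = 0
g(2) = mex{} = 0
g(3) = mex{0} = 1
g(4) = mex{0} = 1
g(5) = mex{0} = 1
g(6) = mex{0,1} = 2
g(7) = mex{0,1} = 2
g(8) = mex{1} = 0
g(9) = mex{1,2} = 0
g(10) = mex{1,2} = 0
So g(10) = 0.
The value of a disjunctive sum is the nim-sum of the parts.
Combined value = 2 XOR 0 = 2.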